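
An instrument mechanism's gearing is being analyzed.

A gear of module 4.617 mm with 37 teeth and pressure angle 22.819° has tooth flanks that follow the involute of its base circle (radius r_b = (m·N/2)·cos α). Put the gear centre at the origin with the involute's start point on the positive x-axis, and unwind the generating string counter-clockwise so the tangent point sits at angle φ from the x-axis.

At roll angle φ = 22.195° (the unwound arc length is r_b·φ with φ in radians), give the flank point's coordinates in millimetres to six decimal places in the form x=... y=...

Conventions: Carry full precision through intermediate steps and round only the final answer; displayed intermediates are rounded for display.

x=84.416812 y=1.502736

single-mesh involute tooth geometry (37T wheel at module 4.617)
pitch radius r_p = m·N/2 = 4.617·37/2 = 85.414500
base radius r_b = r_p·cos α = 85.414500·cos 22.819° = 78.729500
roll angle φ = 22.195° = 0.38737583 rad
x = r_b·(cos φ + φ·sin φ) = 84.416812
y = r_b·(sin φ − φ·cos φ) = 1.502736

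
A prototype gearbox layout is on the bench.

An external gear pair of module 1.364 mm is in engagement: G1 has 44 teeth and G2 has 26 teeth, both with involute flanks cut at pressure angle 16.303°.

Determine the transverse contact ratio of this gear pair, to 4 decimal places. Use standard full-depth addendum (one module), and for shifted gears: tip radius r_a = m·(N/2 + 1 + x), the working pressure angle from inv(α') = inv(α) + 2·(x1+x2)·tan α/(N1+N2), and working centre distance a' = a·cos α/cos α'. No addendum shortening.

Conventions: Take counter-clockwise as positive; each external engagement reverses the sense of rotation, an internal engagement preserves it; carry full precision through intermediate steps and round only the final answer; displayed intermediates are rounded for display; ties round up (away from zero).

class = single-mesh tooth geometry [involute pair 44T × 26T, m = 1.364]
base radii: r_b1 = 28.801396, r_b2 = 17.019007
tip radii: r_a1 = 31.372000, r_a2 = 19.096000
no profile shift: α' = α, a' = a
action lengths: √(r_a1²−r_b1²) = 12.437120, √(r_a2²−r_b2²) = 8.660867
base pitch p_b = π·m·cos α = 4.112830
CR = (12.437120 + 8.660867 − 47.740000·sin 16.30300°)/4.112830 = 1.871354
contact ratio ≈ 1.8714

1.8714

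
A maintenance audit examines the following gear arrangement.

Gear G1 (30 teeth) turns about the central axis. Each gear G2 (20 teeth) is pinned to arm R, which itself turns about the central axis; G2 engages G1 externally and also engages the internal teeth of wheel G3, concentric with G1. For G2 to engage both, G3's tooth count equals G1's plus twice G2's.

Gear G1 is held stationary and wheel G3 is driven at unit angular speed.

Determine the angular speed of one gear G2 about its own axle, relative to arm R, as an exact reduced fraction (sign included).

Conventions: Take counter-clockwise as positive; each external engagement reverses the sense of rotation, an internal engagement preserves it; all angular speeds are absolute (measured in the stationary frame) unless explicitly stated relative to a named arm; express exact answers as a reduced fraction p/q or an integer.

recognized (axles ride arm R): planetary set, 30/20/70 teeth
ring teeth: 30 + 2·20 = 70
30(ω_sun−ω_arm) = −70(ω_ring−ω_arm),  ω_sun = 0, ω_ring = 1
30(0−ω_arm) = −70(1−ω_arm)  ⇒  100·ω_arm = 70  ⇒  ω_arm = 7/10
sun–planet mesh: 30·(0−7/10) = −20·(ω_p−ω_arm)  ⇒  ω_p−ω_arm = 21/20
exact speed ratio = 21/20

21/20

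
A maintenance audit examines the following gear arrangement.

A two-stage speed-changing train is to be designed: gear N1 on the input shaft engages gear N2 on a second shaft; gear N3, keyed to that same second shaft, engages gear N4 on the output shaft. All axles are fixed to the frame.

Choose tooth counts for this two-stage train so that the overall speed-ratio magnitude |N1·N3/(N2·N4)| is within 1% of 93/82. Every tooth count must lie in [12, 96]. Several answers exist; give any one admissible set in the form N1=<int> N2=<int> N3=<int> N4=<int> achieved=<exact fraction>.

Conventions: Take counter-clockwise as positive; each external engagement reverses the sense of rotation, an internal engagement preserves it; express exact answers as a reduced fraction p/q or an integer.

topology: fixed-axis compound train — 2 stages, target 93/82
target = 93/82 in lowest terms: an exact hit needs N1·N3 = k·93 and N2·N4 = k·82 for one integer k, every count in [12, 96]; additionally prefer no 1:1 stage (N1 ≠ N2, N3 ≠ N4)
k = 1…5: no 1:1-free in-range split of k·93 and k·82 into factor pairs; take k = 6
k = 6: N1·N3 = 558 = 18·31, N2·N4 = 492 = 12·41
achieved = 18·31/(12·41) = 93/82; |achieved − target| = 0 ≤ 93/8200 ✓

N1=18 N2=12 N3=31 N4=41 achieved=93/82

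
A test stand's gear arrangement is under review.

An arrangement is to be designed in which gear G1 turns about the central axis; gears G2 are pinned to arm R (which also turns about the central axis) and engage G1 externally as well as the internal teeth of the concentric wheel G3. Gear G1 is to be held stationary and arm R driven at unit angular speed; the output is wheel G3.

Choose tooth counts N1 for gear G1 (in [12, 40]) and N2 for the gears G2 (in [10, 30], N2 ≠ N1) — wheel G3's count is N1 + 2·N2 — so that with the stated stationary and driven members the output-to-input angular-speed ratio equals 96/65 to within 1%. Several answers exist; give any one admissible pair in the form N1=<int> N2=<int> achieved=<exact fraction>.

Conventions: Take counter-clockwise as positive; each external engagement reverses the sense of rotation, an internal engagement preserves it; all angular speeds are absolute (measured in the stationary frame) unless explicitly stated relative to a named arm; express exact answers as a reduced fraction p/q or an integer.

planetary set to be sized for 96/65 (Willis relation)
Willis with ω_sun = 0: ω_ring/ω_arm = (N1+N3)/N3; set equal to 96/65  ⇒  N3/N1 = 1/(96/65 − 1) = 65/31
N3 = N1 + 2·N2  ⇒  N2/N1 = (N3/N1 − 1)/2 = (65/31 − 1)/2 = 17/31
smallest multiple with N1 ≥ 12 and N2 ≥ 10: k = 1  ⇒  N1 = 1·31 = 31, N2 = 1·17 = 17 (N1 ≤ 40, N2 ≤ 30, N2 ≠ N1 ✓), N3 = 31 + 2·17 = 65
check: (N1+N3)/N3 with N1 = 31, N3 = 65 gives 96/65; |achieved − target| = 0 ≤ 24/1625 ✓

N1=31 N2=17 achieved=96/65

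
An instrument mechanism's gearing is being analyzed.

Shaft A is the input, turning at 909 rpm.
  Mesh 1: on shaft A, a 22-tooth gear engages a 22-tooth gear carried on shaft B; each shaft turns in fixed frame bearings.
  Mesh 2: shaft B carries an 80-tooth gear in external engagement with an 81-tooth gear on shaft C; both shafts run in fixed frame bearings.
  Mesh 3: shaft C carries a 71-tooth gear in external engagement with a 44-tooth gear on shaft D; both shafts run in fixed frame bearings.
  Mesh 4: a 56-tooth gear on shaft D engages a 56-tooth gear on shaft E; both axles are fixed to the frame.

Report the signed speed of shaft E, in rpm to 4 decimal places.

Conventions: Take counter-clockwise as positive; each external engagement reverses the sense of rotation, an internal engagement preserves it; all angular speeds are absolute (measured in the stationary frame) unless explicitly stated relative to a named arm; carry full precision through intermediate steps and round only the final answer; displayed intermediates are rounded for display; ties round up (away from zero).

class = fixed-axis compound train [4 meshes; 4 ratios multiply, 4 sense flips]
mesh 1 [22T→22T]: ω = 909.0000×22/22 = 909.0000 rpm, sense flips to −
mesh 2 [80T→81T]: ω = 909.0000×80/81 = 897.7778 rpm, sense flips to +
mesh 3 [71T→44T]: ω = 897.7778×71/44 = 1448.6869 rpm, sense flips to −
mesh 4 [56T→56T]: ω = 1448.6869×56/56 = 1448.6869 rpm, sense flips to +
signed output speed = +1448.6869 rpm

+1448.6869 rpm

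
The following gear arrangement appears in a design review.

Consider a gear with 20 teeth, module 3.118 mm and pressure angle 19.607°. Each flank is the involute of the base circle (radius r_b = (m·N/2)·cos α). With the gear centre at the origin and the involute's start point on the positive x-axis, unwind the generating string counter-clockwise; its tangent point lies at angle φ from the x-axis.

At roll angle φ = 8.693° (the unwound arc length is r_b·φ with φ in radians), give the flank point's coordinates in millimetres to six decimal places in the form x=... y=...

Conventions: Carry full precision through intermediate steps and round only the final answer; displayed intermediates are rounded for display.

x=29.708194 y=0.034116

class = single-mesh tooth geometry [base-circle involute, m = 3.118, 20T]
pitch radius r_p = m·N/2 = 3.118·20/2 = 31.180000
base radius r_b = r_p·cos α = 31.180000·cos 19.607° = 29.372073
roll angle φ = 8.693° = 0.15172147 rad
x = r_b·(cos φ + φ·sin φ) = 29.708194
y = r_b·(sin φ − φ·cos φ) = 0.034116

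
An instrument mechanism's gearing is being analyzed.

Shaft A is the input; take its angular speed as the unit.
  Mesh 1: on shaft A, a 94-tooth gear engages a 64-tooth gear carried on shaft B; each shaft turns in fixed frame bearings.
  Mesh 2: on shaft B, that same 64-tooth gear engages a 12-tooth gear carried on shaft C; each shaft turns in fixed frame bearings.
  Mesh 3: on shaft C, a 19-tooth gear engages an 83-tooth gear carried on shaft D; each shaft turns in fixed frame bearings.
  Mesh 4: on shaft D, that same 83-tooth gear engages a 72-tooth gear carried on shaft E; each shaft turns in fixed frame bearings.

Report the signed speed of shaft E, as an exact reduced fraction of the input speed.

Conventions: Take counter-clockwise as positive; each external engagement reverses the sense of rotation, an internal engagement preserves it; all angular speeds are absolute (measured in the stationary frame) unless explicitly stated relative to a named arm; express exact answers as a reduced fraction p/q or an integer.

4-mesh fixed-axis compound train (all bearings frame-fixed)
mesh 1 [94T→64T]: |ω|/ω_in = 1×94/64 = 47/32, sense flips to −
mesh 2 [64T→12T]: |ω|/ω_in = (47/32)×64/12 = 47/6, sense flips to +
mesh 3 [19T→83T]: |ω|/ω_in = (47/6)×19/83 = 893/498, sense flips to −
mesh 4 [83T→72T]: |ω|/ω_in = (893/498)×83/72 = 893/432, sense flips to +
signed output speed (× input speed) = 893/432

893/432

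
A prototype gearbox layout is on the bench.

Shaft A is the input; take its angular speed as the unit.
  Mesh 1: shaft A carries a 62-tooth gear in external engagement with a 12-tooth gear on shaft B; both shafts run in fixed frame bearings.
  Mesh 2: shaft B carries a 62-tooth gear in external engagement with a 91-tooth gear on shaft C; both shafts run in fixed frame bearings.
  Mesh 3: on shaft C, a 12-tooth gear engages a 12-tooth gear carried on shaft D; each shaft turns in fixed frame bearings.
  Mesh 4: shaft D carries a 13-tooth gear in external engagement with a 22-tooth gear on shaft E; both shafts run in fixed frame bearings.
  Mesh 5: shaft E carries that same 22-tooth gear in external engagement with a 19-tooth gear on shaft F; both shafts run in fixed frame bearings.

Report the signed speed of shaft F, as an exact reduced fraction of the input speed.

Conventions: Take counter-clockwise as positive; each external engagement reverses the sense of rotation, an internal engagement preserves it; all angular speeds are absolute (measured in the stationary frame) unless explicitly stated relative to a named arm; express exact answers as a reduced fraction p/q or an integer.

5-mesh fixed-axis compound train (all bearings frame-fixed)
mesh 1 [62T→12T]: |ω|/ω_in = 1×62/12 = 31/6, sense flips to −
mesh 2 [62T→91T]: |ω|/ω_in = (31/6)×62/91 = 961/273, sense flips to +
mesh 3 [12T→12T]: |ω|/ω_in = (961/273)×12/12 = 961/273, sense flips to −
mesh 4 [13T→22T]: |ω|/ω_in = (961/273)×13/22 = 961/462, sense flips to +
mesh 5 [22T→19T]: |ω|/ω_in = (961/462)×22/19 = 961/399, sense flips to −
signed output speed (× input speed) = -961/399

-961/399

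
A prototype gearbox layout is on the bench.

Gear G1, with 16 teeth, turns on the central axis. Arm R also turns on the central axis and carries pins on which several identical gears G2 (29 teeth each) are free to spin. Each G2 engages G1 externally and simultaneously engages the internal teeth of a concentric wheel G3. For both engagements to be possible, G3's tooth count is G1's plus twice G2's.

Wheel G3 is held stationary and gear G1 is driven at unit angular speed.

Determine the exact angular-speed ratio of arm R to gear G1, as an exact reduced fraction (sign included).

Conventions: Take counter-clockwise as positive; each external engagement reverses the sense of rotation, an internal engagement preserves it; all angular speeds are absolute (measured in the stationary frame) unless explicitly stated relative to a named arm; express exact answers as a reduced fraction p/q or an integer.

topology: planetary set — G1 16T / G2 29T / G3 74T, arm = carrier (Willis)
ring teeth: 16 + 2·29 = 74
16(ω_sun−ω_arm) = −74(ω_ring−ω_arm),  ω_ring = 0, ω_sun = 1
16(1−ω_arm) = −74(0−ω_arm)  ⇒  90·ω_arm = 16  ⇒  ω_arm = 8/45
ω_out/ω_in = 8/45

8/45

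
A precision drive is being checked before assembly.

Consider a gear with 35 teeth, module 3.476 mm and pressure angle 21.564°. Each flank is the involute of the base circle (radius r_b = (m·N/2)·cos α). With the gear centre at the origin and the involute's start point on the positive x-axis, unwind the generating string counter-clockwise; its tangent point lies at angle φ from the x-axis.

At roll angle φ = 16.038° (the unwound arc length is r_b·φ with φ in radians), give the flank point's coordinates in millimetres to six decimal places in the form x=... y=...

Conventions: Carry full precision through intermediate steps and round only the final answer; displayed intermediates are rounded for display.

x=58.745442 y=0.410354

single-mesh involute tooth geometry (35T wheel at module 3.476)
pitch radius r_p = m·N/2 = 3.476·35/2 = 60.830000
base radius r_b = r_p·cos α = 60.830000·cos 21.564° = 56.572362
roll angle φ = 16.038° = 0.27991591 rad
x = r_b·(cos φ + φ·sin φ) = 58.745442
y = r_b·(sin φ − φ·cos φ) = 0.410354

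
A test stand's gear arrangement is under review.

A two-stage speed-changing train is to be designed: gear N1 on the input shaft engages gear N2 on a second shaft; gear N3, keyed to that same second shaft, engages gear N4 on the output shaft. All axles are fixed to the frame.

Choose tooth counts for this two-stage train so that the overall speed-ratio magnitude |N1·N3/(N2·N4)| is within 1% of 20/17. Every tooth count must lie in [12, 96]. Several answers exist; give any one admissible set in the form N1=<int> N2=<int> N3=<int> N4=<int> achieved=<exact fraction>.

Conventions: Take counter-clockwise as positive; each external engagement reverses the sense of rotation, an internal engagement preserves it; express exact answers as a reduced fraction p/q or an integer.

N1=12 N2=17 N3=20 N4=12 achieved=20/17

2-stage fixed-axis compound train for ratio 20/17
target = 20/17 in lowest terms: an exact hit needs N1·N3 = k·20 and N2·N4 = k·17 for one integer k, every count in [12, 96]; additionally prefer no 1:1 stage (N1 ≠ N2, N3 ≠ N4)
k = 1…11: no 1:1-free in-range split of k·20 and k·17 into factor pairs; take k = 12
k = 12: N1·N3 = 240 = 12·20, N2·N4 = 204 = 17·12
achieved = 12·20/(17·12) = 20/17; |achieved − target| = 0 ≤ 1/85 ✓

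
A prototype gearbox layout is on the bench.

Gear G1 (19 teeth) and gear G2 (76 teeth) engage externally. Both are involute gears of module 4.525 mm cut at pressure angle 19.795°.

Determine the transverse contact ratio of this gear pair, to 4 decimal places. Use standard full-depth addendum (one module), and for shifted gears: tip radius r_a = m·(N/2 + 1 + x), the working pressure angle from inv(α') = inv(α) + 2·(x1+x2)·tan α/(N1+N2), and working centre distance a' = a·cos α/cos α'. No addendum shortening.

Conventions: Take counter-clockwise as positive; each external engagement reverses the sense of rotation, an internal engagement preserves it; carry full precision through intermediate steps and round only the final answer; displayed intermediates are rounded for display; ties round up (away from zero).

topology: single-mesh involute geometry — m = 4.525, 19T/76T pair
base radii: r_b1 = 40.447383, r_b2 = 161.789531
tip radii: r_a1 = 47.512500, r_a2 = 176.475000
no profile shift: α' = α, a' = a
action lengths: √(r_a1²−r_b1²) = 24.928837, √(r_a2²−r_b2²) = 70.481015
base pitch p_b = π·m·cos α = 13.375705
CR = (24.928837 + 70.481015 − 214.937500·sin 19.79500°)/13.375705 = 1.691127
contact ratio ≈ 1.6911

1.6911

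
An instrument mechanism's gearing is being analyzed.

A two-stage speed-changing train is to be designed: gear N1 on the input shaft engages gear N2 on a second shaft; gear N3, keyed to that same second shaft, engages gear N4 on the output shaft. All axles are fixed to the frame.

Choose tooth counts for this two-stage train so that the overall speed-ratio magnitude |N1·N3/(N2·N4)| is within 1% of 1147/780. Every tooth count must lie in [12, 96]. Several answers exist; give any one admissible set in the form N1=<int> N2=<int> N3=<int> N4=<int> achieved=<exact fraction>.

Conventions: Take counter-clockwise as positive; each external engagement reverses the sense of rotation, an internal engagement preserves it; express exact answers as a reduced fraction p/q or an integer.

design class (target 1147/780): fixed-axis compound train
target = 1147/780 in lowest terms: an exact hit needs N1·N3 = k·1147 and N2·N4 = k·780 for one integer k, every count in [12, 96]; additionally prefer no 1:1 stage (N1 ≠ N2, N3 ≠ N4)
k = 1: N1·N3 = 1147 = 31·37, N2·N4 = 780 = 12·65
achieved = 31·37/(12·65) = 1147/780; |achieved − target| = 0 ≤ 1147/78000 ✓

N1=31 N2=12 N3=37 N4=65 achieved=1147/780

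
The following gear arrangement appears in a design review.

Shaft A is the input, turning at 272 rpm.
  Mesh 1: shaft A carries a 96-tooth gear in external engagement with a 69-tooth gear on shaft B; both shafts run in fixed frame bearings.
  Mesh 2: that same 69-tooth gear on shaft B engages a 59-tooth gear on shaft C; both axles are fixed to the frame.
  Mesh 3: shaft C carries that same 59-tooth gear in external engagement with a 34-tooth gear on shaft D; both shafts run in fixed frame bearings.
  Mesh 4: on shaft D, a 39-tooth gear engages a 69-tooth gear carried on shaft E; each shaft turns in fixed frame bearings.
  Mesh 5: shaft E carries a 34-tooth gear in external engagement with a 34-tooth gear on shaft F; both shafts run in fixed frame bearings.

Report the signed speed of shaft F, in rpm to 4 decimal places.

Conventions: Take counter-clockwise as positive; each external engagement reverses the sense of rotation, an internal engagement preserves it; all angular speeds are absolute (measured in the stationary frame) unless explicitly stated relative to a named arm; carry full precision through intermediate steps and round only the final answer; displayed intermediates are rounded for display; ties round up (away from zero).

-434.0870 rpm

class = fixed-axis compound train [5 meshes; 5 ratios multiply, 5 sense flips]
mesh 1 [96T→69T]: ω = 272.0000×96/69 = 378.4348 rpm, sense flips to −
mesh 2 [69T→59T]: ω = 378.4348×69/59 = 442.5763 rpm, sense flips to +
mesh 3 [59T→34T]: ω = 442.5763×59/34 = 768.0000 rpm, sense flips to −
mesh 4 [39T→69T]: ω = 768.0000×39/69 = 434.0870 rpm, sense flips to +
mesh 5 [34T→34T]: ω = 434.0870×34/34 = 434.0870 rpm, sense flips to −
signed output speed = -434.0870 rpm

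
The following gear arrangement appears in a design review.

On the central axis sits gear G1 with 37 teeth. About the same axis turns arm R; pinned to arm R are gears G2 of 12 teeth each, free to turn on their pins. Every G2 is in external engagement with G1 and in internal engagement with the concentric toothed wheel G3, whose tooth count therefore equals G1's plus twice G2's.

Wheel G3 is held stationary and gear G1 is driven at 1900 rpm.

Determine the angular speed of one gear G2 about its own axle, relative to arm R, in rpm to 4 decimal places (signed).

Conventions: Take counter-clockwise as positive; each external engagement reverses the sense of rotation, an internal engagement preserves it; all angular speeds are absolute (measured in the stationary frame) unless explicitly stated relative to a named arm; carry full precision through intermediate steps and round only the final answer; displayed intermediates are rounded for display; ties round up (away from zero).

recognized (axles ride arm R): planetary set, 37/12/61 teeth
normalise by the input: solve with ω_sun = 1, then scale by 1900 rpm
ring teeth: 37 + 2·12 = 61
37(ω_sun−ω_arm) = −61(ω_ring−ω_arm),  ω_ring = 0, ω_sun = 1
37(1−ω_arm) = −61(0−ω_arm)  ⇒  98·ω_arm = 37  ⇒  ω_arm = 37/98
sun–planet mesh: 37·(1−37/98) = −12·(ω_p−ω_arm)  ⇒  ω_p−ω_arm = -2257/1176
scale: ω_p−ω_arm = -2257/1176 × 1900 rpm = -3646.5136 rpm

-3646.5136 rpm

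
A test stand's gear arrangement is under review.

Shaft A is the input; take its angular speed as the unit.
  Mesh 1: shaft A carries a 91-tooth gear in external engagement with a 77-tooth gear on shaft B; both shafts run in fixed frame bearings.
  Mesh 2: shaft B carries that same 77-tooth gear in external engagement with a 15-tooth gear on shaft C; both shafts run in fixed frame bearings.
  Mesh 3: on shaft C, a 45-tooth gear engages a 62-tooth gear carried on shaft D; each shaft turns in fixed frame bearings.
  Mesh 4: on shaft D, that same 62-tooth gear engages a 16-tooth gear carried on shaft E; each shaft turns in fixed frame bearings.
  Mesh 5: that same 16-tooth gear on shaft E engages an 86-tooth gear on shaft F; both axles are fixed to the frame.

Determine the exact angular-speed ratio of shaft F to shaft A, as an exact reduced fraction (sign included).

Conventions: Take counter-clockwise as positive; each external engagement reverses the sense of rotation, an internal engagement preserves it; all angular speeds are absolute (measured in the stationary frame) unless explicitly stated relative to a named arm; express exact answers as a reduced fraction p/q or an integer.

class = fixed-axis compound train [5 meshes; 5 ratios multiply, 5 sense flips]
mesh 1 [91T→77T]: running ratio 13/11, sense −
mesh 2 [77T→15T]: running ratio 91/15, sense +
mesh 3 [45T→62T]: running ratio 273/62, sense −
mesh 4 [62T→16T]: running ratio 273/16, sense +
mesh 5 [16T→86T]: running ratio 273/86, sense −
ω_out/ω_in = -273/86

-273/86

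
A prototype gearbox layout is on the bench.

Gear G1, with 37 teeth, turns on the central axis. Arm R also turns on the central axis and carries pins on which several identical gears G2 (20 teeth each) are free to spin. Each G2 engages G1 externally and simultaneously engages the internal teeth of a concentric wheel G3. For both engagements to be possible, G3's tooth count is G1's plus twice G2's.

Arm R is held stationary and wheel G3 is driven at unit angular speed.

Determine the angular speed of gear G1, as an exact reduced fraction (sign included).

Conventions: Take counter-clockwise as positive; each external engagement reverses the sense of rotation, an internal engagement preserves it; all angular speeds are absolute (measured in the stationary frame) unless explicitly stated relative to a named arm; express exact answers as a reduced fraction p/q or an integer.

topology: planetary set — G1 37T / G2 20T / G3 77T, arm = carrier (Willis)
ring teeth: 37 + 2·20 = 77
37(ω_sun−ω_arm) = −77(ω_ring−ω_arm),  ω_arm = 0, ω_ring = 1
ω_sun = 0 − (77/37)(1−0) = -77/37
exact speed ratio = -77/37

-77/37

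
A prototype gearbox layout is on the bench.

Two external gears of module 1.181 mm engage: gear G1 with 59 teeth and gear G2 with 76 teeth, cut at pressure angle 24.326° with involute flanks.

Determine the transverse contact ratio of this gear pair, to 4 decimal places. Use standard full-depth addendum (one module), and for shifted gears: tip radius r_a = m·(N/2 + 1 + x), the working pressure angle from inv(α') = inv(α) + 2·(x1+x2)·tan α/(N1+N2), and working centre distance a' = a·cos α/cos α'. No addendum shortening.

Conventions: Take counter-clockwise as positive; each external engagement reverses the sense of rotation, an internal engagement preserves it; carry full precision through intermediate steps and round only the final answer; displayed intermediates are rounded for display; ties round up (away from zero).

recognized (one external pair, fixed centres): single-mesh tooth geometry, m = 1.181, N1 = 59, N2 = 76
base radii: r_b1 = 31.746325, r_b2 = 40.893572
tip radii: r_a1 = 36.020500, r_a2 = 46.059000
no profile shift: α' = α, a' = a
action lengths: √(r_a1²−r_b1²) = 17.019026, √(r_a2²−r_b2²) = 21.193095
base pitch p_b = π·m·cos α = 3.380814
CR = (17.019026 + 21.193095 − 79.717500·sin 24.32600°)/3.380814 = 1.589635
contact ratio ≈ 1.5896

1.5896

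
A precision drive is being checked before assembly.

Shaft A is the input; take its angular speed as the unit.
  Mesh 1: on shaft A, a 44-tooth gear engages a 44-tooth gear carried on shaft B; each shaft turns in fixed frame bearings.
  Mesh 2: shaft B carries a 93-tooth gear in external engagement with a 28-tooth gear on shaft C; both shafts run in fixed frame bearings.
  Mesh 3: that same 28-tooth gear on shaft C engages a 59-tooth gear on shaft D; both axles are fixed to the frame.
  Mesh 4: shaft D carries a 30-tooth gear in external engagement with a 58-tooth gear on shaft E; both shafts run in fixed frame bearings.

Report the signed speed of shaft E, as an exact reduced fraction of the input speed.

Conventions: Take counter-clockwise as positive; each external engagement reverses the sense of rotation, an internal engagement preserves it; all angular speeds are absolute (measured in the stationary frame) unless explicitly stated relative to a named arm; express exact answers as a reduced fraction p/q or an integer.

4-mesh fixed-axis compound train (all bearings frame-fixed)
mesh 1 [44T→44T]: |ω|/ω_in = 1×44/44 = 1, sense flips to −
mesh 2 [93T→28T]: |ω|/ω_in = 1×93/28 = 93/28, sense flips to +
mesh 3 [28T→59T]: |ω|/ω_in = (93/28)×28/59 = 93/59, sense flips to −
mesh 4 [30T→58T]: |ω|/ω_in = (93/59)×30/58 = 1395/1711, sense flips to +
signed output speed (× input speed) = 1395/1711

1395/1711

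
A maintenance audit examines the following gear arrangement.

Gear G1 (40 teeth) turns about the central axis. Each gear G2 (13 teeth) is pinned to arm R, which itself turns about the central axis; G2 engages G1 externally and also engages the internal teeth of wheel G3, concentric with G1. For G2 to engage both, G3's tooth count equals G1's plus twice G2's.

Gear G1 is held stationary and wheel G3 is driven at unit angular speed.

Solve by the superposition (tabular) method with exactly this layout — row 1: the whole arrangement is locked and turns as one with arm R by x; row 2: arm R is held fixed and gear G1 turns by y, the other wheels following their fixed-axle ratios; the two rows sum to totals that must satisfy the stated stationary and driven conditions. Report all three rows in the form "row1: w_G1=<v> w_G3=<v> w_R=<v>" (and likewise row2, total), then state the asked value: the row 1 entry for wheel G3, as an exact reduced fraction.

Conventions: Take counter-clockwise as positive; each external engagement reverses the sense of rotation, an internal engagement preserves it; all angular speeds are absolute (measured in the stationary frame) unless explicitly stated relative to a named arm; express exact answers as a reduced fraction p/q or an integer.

topology: planetary set — G1 40T / G2 13T / G3 66T, arm = carrier (Willis)
row 1 — lock + rotate with arm: ω_sun = ω_ring = ω_arm = x
row 2 — arm fixed, fixed-axis ratios: sun y, ring −(40/66)·y, arm 0
boundary: total ω_sun = x + y = 0 and total ω_ring = x − (40/66)·y = 1  ⇒  y = -33/53, x = 33/53
row 2 ring = −(40/66)·(-33/53) = 20/53
totals (row 1 + row 2): sun 33/53 + (-33/53) = 0, ring 33/53 + 20/53 = 1, arm 33/53 + 0 = 33/53
asked cell (row1, ring) = 33/53

row1: w_G1=33/53 w_G3=33/53 w_R=33/53
row2: w_G1=-33/53 w_G3=20/53 w_R=0
total: w_G1=0 w_G3=1 w_R=33/53
asked value: 33/53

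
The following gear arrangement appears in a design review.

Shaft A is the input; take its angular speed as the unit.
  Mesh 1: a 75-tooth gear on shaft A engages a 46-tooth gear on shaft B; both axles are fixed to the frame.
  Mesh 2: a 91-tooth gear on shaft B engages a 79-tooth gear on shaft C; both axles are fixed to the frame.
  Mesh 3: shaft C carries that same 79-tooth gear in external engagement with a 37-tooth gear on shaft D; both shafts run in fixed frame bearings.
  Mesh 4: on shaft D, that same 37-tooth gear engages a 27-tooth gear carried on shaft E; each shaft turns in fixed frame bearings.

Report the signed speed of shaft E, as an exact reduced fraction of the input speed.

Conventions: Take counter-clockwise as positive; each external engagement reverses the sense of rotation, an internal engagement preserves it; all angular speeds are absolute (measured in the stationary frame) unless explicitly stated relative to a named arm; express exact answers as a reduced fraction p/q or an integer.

2275/414

4-mesh fixed-axis compound train (all bearings frame-fixed)
mesh 1 [75T→46T]: |ω|/ω_in = 1×75/46 = 75/46, sense flips to −
mesh 2 [91T→79T]: |ω|/ω_in = (75/46)×91/79 = 6825/3634, sense flips to +
mesh 3 [79T→37T]: |ω|/ω_in = (6825/3634)×79/37 = 6825/1702, sense flips to −
mesh 4 [37T→27T]: |ω|/ω_in = (6825/1702)×37/27 = 2275/414, sense flips to +
signed output speed (× input speed) = 2275/414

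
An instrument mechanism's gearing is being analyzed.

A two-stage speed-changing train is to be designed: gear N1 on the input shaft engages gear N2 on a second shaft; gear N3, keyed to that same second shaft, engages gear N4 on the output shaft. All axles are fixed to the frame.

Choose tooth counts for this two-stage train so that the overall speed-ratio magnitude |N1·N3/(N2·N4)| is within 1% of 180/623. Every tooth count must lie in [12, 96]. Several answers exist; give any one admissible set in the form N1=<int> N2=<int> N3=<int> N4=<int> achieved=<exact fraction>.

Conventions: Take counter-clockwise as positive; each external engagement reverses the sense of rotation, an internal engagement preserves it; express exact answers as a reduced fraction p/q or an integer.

2-stage fixed-axis compound train for ratio 180/623
target = 180/623 in lowest terms: an exact hit needs N1·N3 = k·180 and N2·N4 = k·623 for one integer k, every count in [12, 96]; additionally prefer no 1:1 stage (N1 ≠ N2, N3 ≠ N4)
k = 1: no 1:1-free in-range split of k·180 and k·623 into factor pairs; take k = 2
k = 2: N1·N3 = 360 = 12·30, N2·N4 = 1246 = 14·89
achieved = 12·30/(14·89) = 180/623; |achieved − target| = 0 ≤ 9/3115 ✓

N1=12 N2=14 N3=30 N4=89 achieved=180/623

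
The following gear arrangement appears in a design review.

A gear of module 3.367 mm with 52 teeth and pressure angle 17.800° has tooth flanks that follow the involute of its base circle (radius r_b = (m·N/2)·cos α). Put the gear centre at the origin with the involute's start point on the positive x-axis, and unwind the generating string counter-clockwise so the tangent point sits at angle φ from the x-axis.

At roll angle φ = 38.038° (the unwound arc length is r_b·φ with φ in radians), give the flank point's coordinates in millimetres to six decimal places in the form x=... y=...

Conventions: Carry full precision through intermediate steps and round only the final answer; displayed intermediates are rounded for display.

single-mesh involute tooth geometry (52T wheel at module 3.367)
pitch radius r_p = m·N/2 = 3.367·52/2 = 87.542000
base radius r_b = r_p·cos α = 87.542000·cos 17.800° = 83.351311
roll angle φ = 38.038° = 0.66388834 rad
x = r_b·(cos φ + φ·sin φ) = 99.744815
y = r_b·(sin φ − φ·cos φ) = 7.777012

x=99.744815 y=7.777012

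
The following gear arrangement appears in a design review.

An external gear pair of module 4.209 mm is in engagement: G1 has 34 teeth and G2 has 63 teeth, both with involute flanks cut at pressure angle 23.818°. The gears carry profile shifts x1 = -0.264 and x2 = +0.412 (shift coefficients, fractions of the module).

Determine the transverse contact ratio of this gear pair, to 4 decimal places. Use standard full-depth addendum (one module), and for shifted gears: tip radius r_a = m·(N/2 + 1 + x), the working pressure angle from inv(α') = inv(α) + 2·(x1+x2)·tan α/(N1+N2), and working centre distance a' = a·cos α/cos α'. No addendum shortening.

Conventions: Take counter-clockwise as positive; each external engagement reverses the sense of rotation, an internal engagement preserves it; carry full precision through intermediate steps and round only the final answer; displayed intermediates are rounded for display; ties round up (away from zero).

topology: single-mesh involute geometry — m = 4.209, 34T/63T pair
base radii: r_b1 = 65.459035, r_b2 = 121.291741
tip radii: r_a1 = 74.650824, r_a2 = 138.526608
inv(α') = inv(23.818°) + 2·(-0.264+0.412)·tan α/(34+63) = 0.02707239  ⇒  α' = 24.20688°
a' = a·cos α / cos α' = 204.1365·cos 23.818°/cos 24.20688° = 204.754668
action lengths: √(r_a1²−r_b1²) = 35.886771, √(r_a2²−r_b2²) = 66.917373
base pitch p_b = π·m·cos α = 12.096801
CR = (35.886771 + 66.917373 − 204.754668·sin 24.20688°)/12.096801 = 1.558104
contact ratio ≈ 1.5581

1.5581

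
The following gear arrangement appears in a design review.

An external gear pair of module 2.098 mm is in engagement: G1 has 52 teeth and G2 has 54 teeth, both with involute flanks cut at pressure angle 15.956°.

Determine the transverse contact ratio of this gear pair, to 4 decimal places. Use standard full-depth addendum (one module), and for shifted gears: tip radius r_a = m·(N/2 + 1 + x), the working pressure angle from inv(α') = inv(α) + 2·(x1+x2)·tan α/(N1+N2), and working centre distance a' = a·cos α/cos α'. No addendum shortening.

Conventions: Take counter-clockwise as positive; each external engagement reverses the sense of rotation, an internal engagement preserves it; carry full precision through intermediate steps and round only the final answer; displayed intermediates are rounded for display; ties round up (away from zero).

2.0278

topology: single-mesh involute geometry — m = 2.098, 52T/54T pair
base radii: r_b1 = 52.446434, r_b2 = 54.463604
tip radii: r_a1 = 56.646000, r_a2 = 58.744000
no profile shift: α' = α, a' = a
action lengths: √(r_a1²−r_b1²) = 21.404226, √(r_a2²−r_b2²) = 22.013026
base pitch p_b = π·m·cos α = 6.337128
CR = (21.404226 + 22.013026 − 111.194000·sin 15.95600°)/6.337128 = 2.027752
contact ratio ≈ 2.0278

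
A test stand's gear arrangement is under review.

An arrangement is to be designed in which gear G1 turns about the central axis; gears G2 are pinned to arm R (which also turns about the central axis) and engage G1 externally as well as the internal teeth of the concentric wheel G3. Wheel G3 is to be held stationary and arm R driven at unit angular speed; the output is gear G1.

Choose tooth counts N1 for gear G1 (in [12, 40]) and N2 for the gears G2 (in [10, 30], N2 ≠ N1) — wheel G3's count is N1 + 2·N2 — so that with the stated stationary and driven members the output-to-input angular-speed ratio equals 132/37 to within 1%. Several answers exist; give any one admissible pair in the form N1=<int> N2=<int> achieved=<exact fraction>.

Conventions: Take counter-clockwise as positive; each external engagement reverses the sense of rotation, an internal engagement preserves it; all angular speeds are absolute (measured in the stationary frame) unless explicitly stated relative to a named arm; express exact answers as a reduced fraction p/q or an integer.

N1=37 N2=29 achieved=132/37

topology: planetary set — design target 132/37, arm = carrier (Willis)
Willis with ω_ring = 0: ω_sun/ω_arm = (N1+N3)/N1; set equal to 132/37  ⇒  N3/N1 = 132/37 − 1 = 95/37
N3 = N1 + 2·N2  ⇒  N2/N1 = (N3/N1 − 1)/2 = (95/37 − 1)/2 = 29/37
smallest multiple with N1 ≥ 12 and N2 ≥ 10: k = 1  ⇒  N1 = 1·37 = 37, N2 = 1·29 = 29 (N1 ≤ 40, N2 ≤ 30, N2 ≠ N1 ✓), N3 = 37 + 2·29 = 95
check: (N1+N3)/N1 with N1 = 37, N3 = 95 gives 132/37; |achieved − target| = 0 ≤ 33/925 ✓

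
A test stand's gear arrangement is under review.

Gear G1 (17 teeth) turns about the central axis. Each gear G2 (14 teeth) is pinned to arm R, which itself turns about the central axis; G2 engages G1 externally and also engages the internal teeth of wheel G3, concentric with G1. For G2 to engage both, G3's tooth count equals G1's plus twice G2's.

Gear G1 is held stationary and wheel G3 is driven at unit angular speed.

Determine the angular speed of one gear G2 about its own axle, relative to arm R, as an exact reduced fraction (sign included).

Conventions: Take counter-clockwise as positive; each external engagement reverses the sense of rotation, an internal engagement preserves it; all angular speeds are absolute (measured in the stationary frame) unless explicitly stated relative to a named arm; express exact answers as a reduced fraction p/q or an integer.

765/868

planetary set (17T centre, 14T on arm, 45T internal) — Willis relation
ring teeth: 17 + 2·14 = 45
17(ω_sun−ω_arm) = −45(ω_ring−ω_arm),  ω_sun = 0, ω_ring = 1
17(0−ω_arm) = −45(1−ω_arm)  ⇒  62·ω_arm = 45  ⇒  ω_arm = 45/62
sun–planet mesh: 17·(0−45/62) = −14·(ω_p−ω_arm)  ⇒  ω_p−ω_arm = 765/868
exact speed ratio = 765/868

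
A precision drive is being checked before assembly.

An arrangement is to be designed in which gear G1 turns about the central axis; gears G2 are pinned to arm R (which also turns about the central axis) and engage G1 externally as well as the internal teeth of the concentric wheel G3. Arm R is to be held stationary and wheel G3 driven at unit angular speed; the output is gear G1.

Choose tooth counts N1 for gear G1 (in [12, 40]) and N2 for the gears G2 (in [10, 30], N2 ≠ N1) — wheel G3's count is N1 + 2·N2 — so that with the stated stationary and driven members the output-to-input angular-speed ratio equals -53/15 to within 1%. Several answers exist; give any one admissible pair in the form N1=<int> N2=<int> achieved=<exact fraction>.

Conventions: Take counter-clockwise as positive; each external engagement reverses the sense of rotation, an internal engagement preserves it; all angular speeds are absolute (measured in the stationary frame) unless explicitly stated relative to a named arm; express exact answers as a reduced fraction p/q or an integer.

planetary set to be sized for -53/15 (Willis relation)
Willis with ω_arm = 0: ω_sun/ω_ring = −N3/N1; set equal to -53/15  ⇒  N3/N1 = −(-53/15) = 53/15
N3 = N1 + 2·N2  ⇒  N2/N1 = (N3/N1 − 1)/2 = (53/15 − 1)/2 = 19/15
smallest multiple with N1 ≥ 12 and N2 ≥ 10: k = 1  ⇒  N1 = 1·15 = 15, N2 = 1·19 = 19 (N1 ≤ 40, N2 ≤ 30, N2 ≠ N1 ✓), N3 = 15 + 2·19 = 53
check: −N3/N1 with N1 = 15, N3 = 53 gives -53/15; |achieved − target| = 0 ≤ 53/1500 ✓

N1=15 N2=19 achieved=-53/15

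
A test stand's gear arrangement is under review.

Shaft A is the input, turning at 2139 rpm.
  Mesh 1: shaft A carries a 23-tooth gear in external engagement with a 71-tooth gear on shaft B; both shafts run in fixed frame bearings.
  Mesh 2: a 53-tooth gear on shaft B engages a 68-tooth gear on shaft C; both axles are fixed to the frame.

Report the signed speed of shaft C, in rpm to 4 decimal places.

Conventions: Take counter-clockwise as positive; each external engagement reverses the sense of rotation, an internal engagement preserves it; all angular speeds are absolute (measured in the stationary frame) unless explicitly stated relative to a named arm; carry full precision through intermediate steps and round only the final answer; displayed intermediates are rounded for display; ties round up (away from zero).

+540.0665 rpm

recognized (3 fixed axles, 2 meshes): fixed-axis compound train
mesh 1 [23T→71T]: ω = 2139.0000×23/71 = 692.9155 rpm, sense flips to −
mesh 2 [53T→68T]: ω = 692.9155×53/68 = 540.0665 rpm, sense flips to +
signed output speed = +540.0665 rpm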